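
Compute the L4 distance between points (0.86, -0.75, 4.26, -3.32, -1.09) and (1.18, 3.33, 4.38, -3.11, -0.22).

(Σ|x_i - y_i|^4)^(1/4) = (|0.86 - 1.18|^4 + |-0.75 - 3.33|^4 + |4.26 - 4.38|^4 + |-3.32 - (-3.11)|^4 + |-1.09 - (-0.22)|^4)^(1/4)
= (0.32^4 + 4.08^4 + 0.12^4 + 0.21^4 + 0.87^4)^(1/4) ≈ (0.0105 + 277.1026 + 0.0002 + 0.0019 + 0.5729)^(1/4) = (277.6881)^(1/4) ≈ 4.0822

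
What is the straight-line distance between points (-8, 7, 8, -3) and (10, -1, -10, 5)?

√(Σ(x_i - y_i)²) = √((-8 - 10)² + (7 - (-1))² + (8 - (-10))² + (-3 - 5)²)
= √((-18)² + 8² + 18² + (-8)²) = √(324 + 64 + 324 + 64) = √776 ≈ 27.8568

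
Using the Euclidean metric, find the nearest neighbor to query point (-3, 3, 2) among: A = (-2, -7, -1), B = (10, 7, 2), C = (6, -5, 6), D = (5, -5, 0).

Distances: d(A) ≈ 10.4881, d(B) ≈ 13.6015, d(C) ≈ 12.6886, d(D) ≈ 11.4891. Nearest: A = (-2, -7, -1) with distance 10.4881.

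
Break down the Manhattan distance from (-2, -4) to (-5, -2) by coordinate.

Σ|x_i - y_i| = |-2 - (-5)| + |-4 - (-2)| = 3 + 2 = 5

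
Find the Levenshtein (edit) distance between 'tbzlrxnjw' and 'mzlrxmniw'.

Let D[i][j] be the edit distance between the first i characters of 'tbzlrxnjw' and the first j characters of 'mzlrxmniw', with D[i][0] = i, D[0][j] = j, and D[i][j] = D[i-1][j-1] if the characters match, else 1 + min(D[i-1][j], D[i][j-1], D[i-1][j-1]). Filling the table (rows: prefixes of 'tbzlrxnjw', columns: prefixes of 'mzlrxmniw'):
     ε  m  z  l  r  x  m  n  i  w
  ε  0  1  2  3  4  5  6  7  8  9
  t  1  1  2  3  4  5  6  7  8  9
  b  2  2  2  3  4  5  6  7  8  9
  z  3  3  2  3  4  5  6  7  8  9
  l  4  4  3  2  3  4  5  6  7  8
  r  5  5  4  3  2  3  4  5  6  7
  x  6  6  5  4  3  2  3  4  5  6
  n  7  7  6  5  4  3  3  3  4  5
  j  8  8  7  6  5  4  4  4  4  5
  w  9  9  8  7  6  5  5  5  5  4
The bottom-right entry gives D[9][9] = 4, so no sequence of fewer than 4 edits works. Backtracking through the table gives one optimal edit sequence (4 edits):
  tbzlrxnjw → bzlrxnjw (del t @1)
  bzlrxnjw → mzlrxnjw (sub b→m @1)
  mzlrxnjw → mzlrxmnjw (ins m @6)
  mzlrxmnjw → mzlrxmniw (sub j→i @8)
Edit distance = 4.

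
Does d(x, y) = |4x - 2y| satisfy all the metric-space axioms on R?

No. d fails symmetry: d(1, 7) = |4·1 - 2·7| = |-10| = 10, but d(7, 1) = |4·7 - 2·1| = |26| = 26. Since 10 ≠ 26, d(x,y) ≠ d(y,x) in general.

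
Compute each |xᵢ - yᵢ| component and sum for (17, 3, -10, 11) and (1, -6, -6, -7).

Σ|x_i - y_i| = |17 - 1| + |3 - (-6)| + |-10 - (-6)| + |11 - (-7)| = 16 + 9 + 4 + 18 = 47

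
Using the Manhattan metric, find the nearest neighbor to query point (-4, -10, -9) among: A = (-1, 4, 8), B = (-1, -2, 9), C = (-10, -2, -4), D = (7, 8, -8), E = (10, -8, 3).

Distances: d(A) = 34, d(B) = 29, d(C) = 19, d(D) = 30, d(E) = 28. Nearest: C = (-10, -2, -4) with distance 19.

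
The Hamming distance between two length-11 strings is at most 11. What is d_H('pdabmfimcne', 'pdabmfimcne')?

Differing positions: none. Hamming distance = 0. The maximum possible Hamming distance for length-11 strings is 11, so d_H/11 = 0/11 = 0.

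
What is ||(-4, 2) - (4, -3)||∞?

max(|x_i - y_i|) = max(|-4 - 4|, |2 - (-3)|) = max(8, 5) = 8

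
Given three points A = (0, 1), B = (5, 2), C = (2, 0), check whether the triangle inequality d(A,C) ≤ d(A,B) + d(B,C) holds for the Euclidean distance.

d(A,B) = √(5² + 1²) = √26 ≈ 5.099, d(B,C) = √(3² + 2²) = √13 ≈ 3.6056, d(A,C) = √(2² + 1²) = √5 ≈ 2.2361.
d(A,C) ≈ 2.2361 ≤ 5.099 + 3.6056 = 8.7046. Triangle inequality is satisfied.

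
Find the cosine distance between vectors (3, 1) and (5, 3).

With u = (3, 1), v = (5, 3):
u·v = 3·5 + 1·3 = 15 + 3 = 18.
|u| = √(3² + 1²) = √10, |v| = √(5² + 3²) = √34, so |u||v| = √(10·34) = √340.
cos θ = (u·v)/(|u||v|) = 18/√340 ≈ 0.9762
Cosine distance = 1 - cos θ ≈ 1 - 0.9762 = 0.0238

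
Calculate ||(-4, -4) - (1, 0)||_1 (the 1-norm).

Σ|x_i - y_i| = |-4 - 1| + |-4 - 0| = 5 + 4 = 9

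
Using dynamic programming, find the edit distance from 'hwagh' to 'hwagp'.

Let D[i][j] be the edit distance between the first i characters of 'hwagh' and the first j characters of 'hwagp', with D[i][0] = i, D[0][j] = j, and D[i][j] = D[i-1][j-1] if the characters match, else 1 + min(D[i-1][j], D[i][j-1], D[i-1][j-1]). Filling the table (rows: prefixes of 'hwagh', columns: prefixes of 'hwagp'):
     ε  h  w  a  g  p
  ε  0  1  2  3  4  5
  h  1  0  1  2  3  4
  w  2  1  0  1  2  3
  a  3  2  1  0  1  2
  g  4  3  2  1  0  1
  h  5  4  3  2  1  1
The bottom-right entry gives D[5][5] = 1, so no sequence of fewer than 1 edit works. Backtracking through the table gives one optimal edit sequence (1 edit):
  hwagh → hwagp (sub h→p @5)
Edit distance = 1.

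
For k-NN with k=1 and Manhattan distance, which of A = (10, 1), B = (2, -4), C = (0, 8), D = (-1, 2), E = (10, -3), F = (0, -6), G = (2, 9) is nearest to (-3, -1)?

Distances: d(A) = 15, d(B) = 8, d(C) = 12, d(D) = 5, d(E) = 15, d(F) = 8, d(G) = 15. Nearest: D = (-1, 2) with distance 5.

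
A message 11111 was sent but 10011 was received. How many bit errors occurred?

Differing positions: 2, 3. Hamming distance = 2.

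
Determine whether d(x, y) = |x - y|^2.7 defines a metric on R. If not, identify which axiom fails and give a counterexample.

No. d(x,y) = |x-y|^2.7 fails the triangle inequality since p = 2.7 > 1. Counterexample: x = 0, y = 5, z = 7. d(x,z) = |0 - 7|^2.7 = 7^2.7 ≈ 191.3219, but d(x,y) + d(y,z) = 5^2.7 + 2^2.7 ≈ 77.1292 + 6.498 = 83.6272. Since 191.3219 > 83.6272, the triangle inequality is violated.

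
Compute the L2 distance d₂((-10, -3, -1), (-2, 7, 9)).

√(Σ(x_i - y_i)²) = √((-10 - (-2))² + (-3 - 7)² + (-1 - 9)²)
= √((-8)² + (-10)² + (-10)²) = √(64 + 100 + 100) = √264 ≈ 16.2481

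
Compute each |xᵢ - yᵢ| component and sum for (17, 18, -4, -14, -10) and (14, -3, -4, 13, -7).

Σ|x_i - y_i| = |17 - 14| + |18 - (-3)| + |-4 - (-4)| + |-14 - 13| + |-10 - (-7)| = 3 + 21 + 0 + 27 + 3 = 54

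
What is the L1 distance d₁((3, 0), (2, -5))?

Σ|x_i - y_i| = |3 - 2| + |0 - (-5)| = 1 + 5 = 6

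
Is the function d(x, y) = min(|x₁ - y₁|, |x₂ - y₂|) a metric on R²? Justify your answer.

No. d fails identity of indiscernibles: take x = (-1, 0) and y = (-1, 9). Then d(x,y) = min(|-1 - (-1)|, |0 - 9|) = min(0, 9) = 0, yet x ≠ y.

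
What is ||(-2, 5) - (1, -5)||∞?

max(|x_i - y_i|) = max(|-2 - 1|, |5 - (-5)|) = max(3, 10) = 10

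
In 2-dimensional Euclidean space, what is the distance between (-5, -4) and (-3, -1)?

√(Σ(x_i - y_i)²) = √((-5 - (-3))² + (-4 - (-1))²)
= √((-2)² + (-3)²) = √(4 + 9) = √13 ≈ 3.6056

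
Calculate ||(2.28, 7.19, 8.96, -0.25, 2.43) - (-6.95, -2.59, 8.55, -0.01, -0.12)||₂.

√(Σ(x_i - y_i)²) = √((2.28 - (-6.95))² + (7.19 - (-2.59))² + (8.96 - 8.55)² + (-0.25 - (-0.01))² + (2.43 - (-0.12))²)
= √(9.23² + 9.78² + 0.41² + (-0.24)² + 2.55²) = √(85.1929 + 95.6484 + 0.1681 + 0.0576 + 6.5025) = √187.5695 ≈ 13.6956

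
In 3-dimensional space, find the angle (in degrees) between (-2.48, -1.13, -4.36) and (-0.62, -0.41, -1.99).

With u = (-2.48, -1.13, -4.36), v = (-0.62, -0.41, -1.99):
u·v = (-2.48)·(-0.62) + (-1.13)·(-0.41) + (-4.36)·(-1.99) = 1.5376 + 0.4633 + 8.6764 = 10.6773.
|u| = √((-2.48)² + (-1.13)² + (-4.36)²) = √(6.1504 + 1.2769 + 19.0096) = √26.4369, |v| = √((-0.62)² + (-0.41)² + (-1.99)²) = √(0.3844 + 0.1681 + 3.9601) = √4.5126.
cos θ = (u·v)/(|u||v|) = 10.6773/(√26.4369·√4.5126) ≈ 0.977559
θ = arccos(0.977559) ≈ 12.16°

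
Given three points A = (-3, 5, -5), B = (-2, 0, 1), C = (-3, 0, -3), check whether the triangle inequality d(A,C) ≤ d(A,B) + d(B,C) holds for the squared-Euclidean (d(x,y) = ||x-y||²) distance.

d(A,B) = 1² + 5² + 6² = 62, d(B,C) = 1² + 0² + 4² = 17, d(A,C) = 0² + 5² + 2² = 29.
d(A,C) = 29 ≤ 62 + 17 = 79. Triangle inequality is satisfied.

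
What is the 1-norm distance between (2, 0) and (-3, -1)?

Σ|x_i - y_i| = |2 - (-3)| + |0 - (-1)| = 5 + 1 = 6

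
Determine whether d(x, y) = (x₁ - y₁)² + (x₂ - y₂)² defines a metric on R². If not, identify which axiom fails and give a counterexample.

No. The squared Euclidean distance fails the triangle inequality. Counterexample: x = (0, 0), y = (5, 2), z = (10, 4). d(x,z) = 10² + 4² = 116, but d(x,y) + d(y,z) = (5² + 2²) + (5² + 2²) = 29 + 29 = 58. Since 116 > 58, the triangle inequality is violated. (Note: √d, the ordinary Euclidean distance, IS a metric.)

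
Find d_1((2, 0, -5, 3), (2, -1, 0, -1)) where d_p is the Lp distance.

Σ|x_i - y_i| = |2 - 2| + |0 - (-1)| + |-5 - 0| + |3 - (-1)| = 0 + 1 + 5 + 4 = 10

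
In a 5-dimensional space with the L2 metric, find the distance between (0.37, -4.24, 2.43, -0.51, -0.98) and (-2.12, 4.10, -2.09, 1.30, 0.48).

(Σ|x_i - y_i|^2)^(1/2) = (|0.37 - (-2.12)|^2 + |-4.24 - 4.1|^2 + |2.43 - (-2.09)|^2 + |-0.51 - 1.3|^2 + |-0.98 - 0.48|^2)^(1/2)
= (2.49^2 + 8.34^2 + 4.52^2 + 1.81^2 + 1.46^2)^(1/2) = (6.2001 + 69.5556 + 20.4304 + 3.2761 + 2.1316)^(1/2) = (101.5938)^(1/2) ≈ 10.0794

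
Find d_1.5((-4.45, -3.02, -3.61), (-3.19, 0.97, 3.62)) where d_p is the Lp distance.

(Σ|x_i - y_i|^1.5)^(1/1.5) = (|-4.45 - (-3.19)|^1.5 + |-3.02 - 0.97|^1.5 + |-3.61 - 3.62|^1.5)^(1/1.5)
= (1.26^1.5 + 3.99^1.5 + 7.23^1.5)^(1/1.5) ≈ (1.4143 + 7.97 + 19.4405)^(1/1.5) = (28.8248)^(1/1.5) ≈ 9.4011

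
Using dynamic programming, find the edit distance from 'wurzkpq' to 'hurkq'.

Let D[i][j] be the edit distance between the first i characters of 'wurzkpq' and the first j characters of 'hurkq', with D[i][0] = i, D[0][j] = j, and D[i][j] = D[i-1][j-1] if the characters match, else 1 + min(D[i-1][j], D[i][j-1], D[i-1][j-1]). Filling the table (rows: prefixes of 'wurzkpq', columns: prefixes of 'hurkq'):
     ε  h  u  r  k  q
  ε  0  1  2  3  4  5
  w  1  1  2  3  4  5
  u  2  2  1  2  3  4
  r  3  3  2  1  2  3
  z  4  4  3  2  2  3
  k  5  5  4  3  2  3
  p  6  6  5  4  3  3
  q  7  7  6  5  4  3
The bottom-right entry gives D[7][5] = 3, so no sequence of fewer than 3 edits works. Backtracking through the table gives one optimal edit sequence (3 edits):
  wurzkpq → hurzkpq (sub w→h @1)
  hurzkpq → hurkpq (del z @4)
  hurkpq → hurkq (del p @5)
Edit distance = 3.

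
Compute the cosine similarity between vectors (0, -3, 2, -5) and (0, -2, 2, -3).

With u = (0, -3, 2, -5), v = (0, -2, 2, -3):
u·v = 0·0 + (-3)·(-2) + 2·2 + (-5)·(-3) = 0 + 6 + 4 + 15 = 25.
|u| = √(0² + (-3)² + 2² + (-5)²) = √38, |v| = √(0² + (-2)² + 2² + (-3)²) = √17, so |u||v| = √(38·17) = √646.
cos θ = (u·v)/(|u||v|) = 25/√646 ≈ 0.9836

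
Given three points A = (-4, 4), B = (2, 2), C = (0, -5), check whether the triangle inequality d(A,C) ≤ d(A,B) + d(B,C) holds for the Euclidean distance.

d(A,B) = √(6² + 2²) = √40 ≈ 6.3246, d(B,C) = √(2² + 7²) = √53 ≈ 7.2801, d(A,C) = √(4² + 9²) = √97 ≈ 9.8489.
d(A,C) ≈ 9.8489 ≤ 6.3246 + 7.2801 = 13.6047. Triangle inequality is satisfied.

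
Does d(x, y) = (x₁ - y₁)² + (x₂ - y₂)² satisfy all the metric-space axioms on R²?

No. The squared Euclidean distance fails the triangle inequality. Counterexample: x = (0, 0), y = (2, 4), z = (4, 8). d(x,z) = 4² + 8² = 80, but d(x,y) + d(y,z) = (2² + 4²) + (2² + 4²) = 20 + 20 = 40. Since 80 > 40, the triangle inequality is violated. (Note: √d, the ordinary Euclidean distance, IS a metric.)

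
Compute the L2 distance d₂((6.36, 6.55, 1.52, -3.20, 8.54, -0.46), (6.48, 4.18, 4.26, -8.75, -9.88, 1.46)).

√(Σ(x_i - y_i)²) = √((6.36 - 6.48)² + (6.55 - 4.18)² + (1.52 - 4.26)² + (-3.2 - (-8.75))² + (8.54 - (-9.88))² + (-0.46 - 1.46)²)
= √((-0.12)² + 2.37² + (-2.74)² + 5.55² + 18.42² + (-1.92)²) = √(0.0144 + 5.6169 + 7.5076 + 30.8025 + 339.2964 + 3.6864) = √386.9242 ≈ 19.6704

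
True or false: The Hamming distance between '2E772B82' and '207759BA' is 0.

Differing positions: 2, 5, 6, 7, 8. Hamming distance = 5, so the claim that d_H = 0 is false.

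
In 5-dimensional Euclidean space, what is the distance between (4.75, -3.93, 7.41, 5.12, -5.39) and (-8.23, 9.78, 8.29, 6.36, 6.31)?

√(Σ(x_i - y_i)²) = √((4.75 - (-8.23))² + (-3.93 - 9.78)² + (7.41 - 8.29)² + (5.12 - 6.36)² + (-5.39 - 6.31)²)
= √(12.98² + (-13.71)² + (-0.88)² + (-1.24)² + (-11.7)²) = √(168.4804 + 187.9641 + 0.7744 + 1.5376 + 136.89) = √495.6465 ≈ 22.2631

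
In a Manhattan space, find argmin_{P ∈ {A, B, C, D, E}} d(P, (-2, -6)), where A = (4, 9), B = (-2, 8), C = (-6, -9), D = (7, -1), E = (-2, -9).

Distances: d(A) = 21, d(B) = 14, d(C) = 7, d(D) = 14, d(E) = 3. Nearest: E = (-2, -9) with distance 3.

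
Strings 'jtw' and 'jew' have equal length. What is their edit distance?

Let D[i][j] be the edit distance between the first i characters of 'jtw' and the first j characters of 'jew', with D[i][0] = i, D[0][j] = j, and D[i][j] = D[i-1][j-1] if the characters match, else 1 + min(D[i-1][j], D[i][j-1], D[i-1][j-1]). Filling the table (rows: prefixes of 'jtw', columns: prefixes of 'jew'):
     ε  j  e  w
  ε  0  1  2  3
  j  1  0  1  2
  t  2  1  1  2
  w  3  2  2  1
The bottom-right entry gives D[3][3] = 1, so no sequence of fewer than 1 edit works. Backtracking through the table gives one optimal edit sequence (1 edit):
  jtw → jew (sub t→e @2)
Edit distance = 1.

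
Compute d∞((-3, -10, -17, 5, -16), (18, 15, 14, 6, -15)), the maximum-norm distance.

max(|x_i - y_i|) = max(|-3 - 18|, |-10 - 15|, |-17 - 14|, |5 - 6|, |-16 - (-15)|) = max(21, 25, 31, 1, 1) = 31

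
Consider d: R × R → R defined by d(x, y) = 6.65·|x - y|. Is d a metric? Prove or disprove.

Yes. Since |x - y| is a metric on R and 6.65 > 0, the positive scalar multiple 6.65·|x - y| is also a metric: scaling by a positive constant preserves non-negativity, identity (d=0 ⟺ |x-y|=0 ⟺ x=y), symmetry, and the triangle inequality.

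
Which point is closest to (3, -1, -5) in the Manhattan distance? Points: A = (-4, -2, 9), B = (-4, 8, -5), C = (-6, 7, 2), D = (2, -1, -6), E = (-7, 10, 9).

Distances: d(A) = 22, d(B) = 16, d(C) = 24, d(D) = 2, d(E) = 35. Nearest: D = (2, -1, -6) with distance 2.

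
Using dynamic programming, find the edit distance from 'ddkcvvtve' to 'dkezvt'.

Let D[i][j] be the edit distance between the first i characters of 'ddkcvvtve' and the first j characters of 'dkezvt', with D[i][0] = i, D[0][j] = j, and D[i][j] = D[i-1][j-1] if the characters match, else 1 + min(D[i-1][j], D[i][j-1], D[i-1][j-1]). Filling the table (rows: prefixes of 'ddkcvvtve', columns: prefixes of 'dkezvt'):
     ε  d  k  e  z  v  t
  ε  0  1  2  3  4  5  6
  d  1  0  1  2  3  4  5
  d  2  1  1  2  3  4  5
  k  3  2  1  2  3  4  5
  c  4  3  2  2  3  4  5
  v  5  4  3  3  3  3  4
  v  6  5  4  4  4  3  4
  t  7  6  5  5  5  4  3
  v  8  7  6  6  6  5  4
  e  9  8  7  6  7  6  5
The bottom-right entry gives D[9][6] = 5, so no sequence of fewer than 5 edits works. Backtracking through the table gives one optimal edit sequence (5 edits):
  ddkcvvtve → dkcvvtve (del d @1)
  dkcvvtve → dkevvtve (sub c→e @3)
  dkevvtve → dkezvtve (sub v→z @4)
  dkezvtve → dkezvte (del v @7)
  dkezvte → dkezvt (del e @7)
Edit distance = 5.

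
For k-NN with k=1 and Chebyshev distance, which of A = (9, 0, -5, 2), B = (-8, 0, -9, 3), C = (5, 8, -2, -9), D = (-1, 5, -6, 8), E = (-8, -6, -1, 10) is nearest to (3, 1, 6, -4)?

Distances: d(A) = 11, d(B) = 15, d(C) = 8, d(D) = 12, d(E) = 14. Nearest: C = (5, 8, -2, -9) with distance 8.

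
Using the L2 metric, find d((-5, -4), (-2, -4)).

√(Σ(x_i - y_i)²) = √((-5 - (-2))² + (-4 - (-4))²)
= √((-3)² + 0²) = √(9 + 0) = √9 = 3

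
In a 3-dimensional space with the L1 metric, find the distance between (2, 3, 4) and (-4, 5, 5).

Σ|x_i - y_i| = |2 - (-4)| + |3 - 5| + |4 - 5| = 6 + 2 + 1 = 9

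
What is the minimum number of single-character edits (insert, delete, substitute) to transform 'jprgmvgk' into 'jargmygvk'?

Let D[i][j] be the edit distance between the first i characters of 'jprgmvgk' and the first j characters of 'jargmygvk', with D[i][0] = i, D[0][j] = j, and D[i][j] = D[i-1][j-1] if the characters match, else 1 + min(D[i-1][j], D[i][j-1], D[i-1][j-1]). Filling the table (rows: prefixes of 'jprgmvgk', columns: prefixes of 'jargmygvk'):
     ε  j  a  r  g  m  y  g  v  k
  ε  0  1  2  3  4  5  6  7  8  9
  j  1  0  1  2  3  4  5  6  7  8
  p  2  1  1  2  3  4  5  6  7  8
  r  3  2  2  1  2  3  4  5  6  7
  g  4  3  3  2  1  2  3  4  5  6
  m  5  4  4  3  2  1  2  3  4  5
  v  6  5  5  4  3  2  2  3  3  4
  g  7  6  6  5  4  3  3  2  3  4
  k  8  7  7  6  5  4  4  3  3  3
The bottom-right entry gives D[8][9] = 3, so no sequence of fewer than 3 edits works. Backtracking through the table gives one optimal edit sequence (3 edits):
  jprgmvgk → jargmvgk (sub p→a @2)
  jargmvgk → jargmygk (sub v→y @6)
  jargmygk → jargmygvk (ins v @8)
Edit distance = 3.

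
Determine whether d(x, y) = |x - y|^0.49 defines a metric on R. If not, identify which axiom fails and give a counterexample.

Yes. With 0 < p = 0.49 ≤ 1, d(x,y) = |x-y|^0.49 is a metric on R. Non-negativity and symmetry are immediate; |x-y|^0.49 = 0 ⟺ |x-y| = 0 ⟺ x = y. For the triangle inequality, the function t ↦ t^0.49 is subadditive on [0,∞) when p ≤ 1, so |x-z|^0.49 ≤ (|x-y| + |y-z|)^0.49 ≤ |x-y|^0.49 + |y-z|^0.49.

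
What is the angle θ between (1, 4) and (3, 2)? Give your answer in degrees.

With u = (1, 4), v = (3, 2):
u·v = 1·3 + 4·2 = 3 + 8 = 11.
|u| = √(1² + 4²) = √17, |v| = √(3² + 2²) = √13, so |u||v| = √(17·13) = √221.
cos θ = (u·v)/(|u||v|) = 11/√221 ≈ 0.73994
θ = arccos(0.73994) ≈ 42.27°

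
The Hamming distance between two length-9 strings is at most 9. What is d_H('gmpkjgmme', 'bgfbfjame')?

Differing positions: 1, 2, 3, 4, 5, 6, 7. Hamming distance = 7. The maximum possible Hamming distance for length-9 strings is 9, so d_H/9 = 7/9 ≈ 0.7778.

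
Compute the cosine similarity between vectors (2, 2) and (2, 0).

With u = (2, 2), v = (2, 0):
u·v = 2·2 + 2·0 = 4 + 0 = 4.
|u| = √(2² + 2²) = √8, |v| = √(2² + 0²) = √4, so |u||v| = √(8·4) = √32.
cos θ = (u·v)/(|u||v|) = 4/√32 ≈ 0.7071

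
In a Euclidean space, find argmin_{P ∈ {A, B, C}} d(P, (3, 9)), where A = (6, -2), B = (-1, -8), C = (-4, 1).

Distances: d(A) ≈ 11.4018, d(B) ≈ 17.4642, d(C) ≈ 10.6301. Nearest: C = (-4, 1) with distance 10.6301.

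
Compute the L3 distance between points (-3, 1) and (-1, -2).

(Σ|x_i - y_i|^3)^(1/3) = (|-3 - (-1)|^3 + |1 - (-2)|^3)^(1/3)
= (2^3 + 3^3)^(1/3) = (8 + 27)^(1/3) = (35)^(1/3) ≈ 3.2711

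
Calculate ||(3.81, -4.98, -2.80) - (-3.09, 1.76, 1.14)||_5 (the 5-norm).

(Σ|x_i - y_i|^5)^(1/5) = (|3.81 - (-3.09)|^5 + |-4.98 - 1.76|^5 + |-2.8 - 1.14|^5)^(1/5)
= (6.9^5 + 6.74^5 + 3.94^5)^(1/5) ≈ (15640.3135 + 13909.1145 + 949.4697)^(1/5) = (30498.8977)^(1/5) ≈ 7.886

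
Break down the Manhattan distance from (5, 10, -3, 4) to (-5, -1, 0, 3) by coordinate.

Σ|x_i - y_i| = |5 - (-5)| + |10 - (-1)| + |-3 - 0| + |4 - 3| = 10 + 11 + 3 + 1 = 25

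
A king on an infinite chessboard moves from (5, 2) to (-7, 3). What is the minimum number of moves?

max(|x_i - y_i|) = max(|5 - (-7)|, |2 - 3|) = max(12, 1) = 12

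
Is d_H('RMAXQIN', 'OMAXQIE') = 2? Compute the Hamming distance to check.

Differing positions: 1, 7. Hamming distance = 2, so the claim is true.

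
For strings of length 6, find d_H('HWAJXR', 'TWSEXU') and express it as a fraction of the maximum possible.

Differing positions: 1, 3, 4, 6. Hamming distance = 4. The maximum possible Hamming distance for length-6 strings is 6, so d_H/6 = 4/6 ≈ 0.6667.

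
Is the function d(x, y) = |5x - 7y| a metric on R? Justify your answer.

No. d fails symmetry: d(9, 8) = |5·9 - 7·8| = |-11| = 11, but d(8, 9) = |5·8 - 7·9| = |-23| = 23. Since 11 ≠ 23, d(x,y) ≠ d(y,x) in general.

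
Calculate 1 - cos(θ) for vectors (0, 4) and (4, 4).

With u = (0, 4), v = (4, 4):
u·v = 0·4 + 4·4 = 0 + 16 = 16.
|u| = √(0² + 4²) = √16, |v| = √(4² + 4²) = √32, so |u||v| = √(16·32) = √512.
cos θ = (u·v)/(|u||v|) = 16/√512 ≈ 0.7071
Cosine distance = 1 - cos θ ≈ 1 - 0.7071 = 0.2929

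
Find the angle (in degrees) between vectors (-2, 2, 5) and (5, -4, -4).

With u = (-2, 2, 5), v = (5, -4, -4):
u·v = (-2)·5 + 2·(-4) + 5·(-4) = (-10) + (-8) + (-20) = -38.
|u| = √((-2)² + 2² + 5²) = √33, |v| = √(5² + (-4)² + (-4)²) = √57, so |u||v| = √(33·57) = √1881.
cos θ = (u·v)/(|u||v|) = -38/√1881 ≈ -0.876172
θ = arccos(-0.876172) ≈ 151.18°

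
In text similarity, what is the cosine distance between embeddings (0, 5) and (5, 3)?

With u = (0, 5), v = (5, 3):
u·v = 0·5 + 5·3 = 0 + 15 = 15.
|u| = √(0² + 5²) = √25, |v| = √(5² + 3²) = √34, so |u||v| = √(25·34) = √850.
cos θ = (u·v)/(|u||v|) = 15/√850 ≈ 0.5145
Cosine distance = 1 - cos θ ≈ 1 - 0.5145 = 0.4855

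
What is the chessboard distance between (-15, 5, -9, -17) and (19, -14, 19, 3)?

max(|x_i - y_i|) = max(|-15 - 19|, |5 - (-14)|, |-9 - 19|, |-17 - 3|) = max(34, 19, 28, 20) = 34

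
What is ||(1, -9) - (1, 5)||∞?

max(|x_i - y_i|) = max(|1 - 1|, |-9 - 5|) = max(0, 14) = 14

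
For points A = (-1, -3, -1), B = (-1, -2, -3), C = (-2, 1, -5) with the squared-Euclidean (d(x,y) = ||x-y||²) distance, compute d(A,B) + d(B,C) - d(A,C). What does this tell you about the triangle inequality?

d(A,B) = 0² + 1² + 2² = 5, d(B,C) = 1² + 3² + 2² = 14, d(A,C) = 1² + 4² + 4² = 33.
d(A,B) + d(B,C) - d(A,C) = 5 + 14 - 33 = 19 - 33 = -14. This is < 0, so the triangle inequality FAILS for these points (squared-Euclidean is not a metric).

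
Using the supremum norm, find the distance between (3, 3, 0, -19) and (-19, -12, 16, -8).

max(|x_i - y_i|) = max(|3 - (-19)|, |3 - (-12)|, |0 - 16|, |-19 - (-8)|) = max(22, 15, 16, 11) = 22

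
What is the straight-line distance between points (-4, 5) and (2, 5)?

√(Σ(x_i - y_i)²) = √((-4 - 2)² + (5 - 5)²)
= √((-6)² + 0²) = √(36 + 0) = √36 = 6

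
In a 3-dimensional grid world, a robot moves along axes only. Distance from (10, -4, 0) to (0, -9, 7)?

Σ|x_i - y_i| = |10 - 0| + |-4 - (-9)| + |0 - 7| = 10 + 5 + 7 = 22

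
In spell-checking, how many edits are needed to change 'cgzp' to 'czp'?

Let D[i][j] be the edit distance between the first i characters of 'cgzp' and the first j characters of 'czp', with D[i][0] = i, D[0][j] = j, and D[i][j] = D[i-1][j-1] if the characters match, else 1 + min(D[i-1][j], D[i][j-1], D[i-1][j-1]). Filling the table (rows: prefixes of 'cgzp', columns: prefixes of 'czp'):
     ε  c  z  p
  ε  0  1  2  3
  c  1  0  1  2
  g  2  1  1  2
  z  3  2  1  2
  p  4  3  2  1
The bottom-right entry gives D[4][3] = 1, so no sequence of fewer than 1 edit works. Backtracking through the table gives one optimal edit sequence (1 edit):
  cgzp → czp (del g @2)
Edit distance = 1.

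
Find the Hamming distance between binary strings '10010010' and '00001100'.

Differing positions: 1, 4, 5, 6, 7. Hamming distance = 5.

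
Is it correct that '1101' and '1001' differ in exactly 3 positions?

Differing positions: 2. Hamming distance = 1, so the claim that d_H = 3 is false.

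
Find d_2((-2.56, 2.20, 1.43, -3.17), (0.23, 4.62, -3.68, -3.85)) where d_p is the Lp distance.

(Σ|x_i - y_i|^2)^(1/2) = (|-2.56 - 0.23|^2 + |2.2 - 4.62|^2 + |1.43 - (-3.68)|^2 + |-3.17 - (-3.85)|^2)^(1/2)
= (2.79^2 + 2.42^2 + 5.11^2 + 0.68^2)^(1/2) = (7.7841 + 5.8564 + 26.1121 + 0.4624)^(1/2) = (40.215)^(1/2) ≈ 6.3415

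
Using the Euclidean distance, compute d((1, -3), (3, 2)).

(Σ|x_i - y_i|^2)^(1/2) = (|1 - 3|^2 + |-3 - 2|^2)^(1/2)
= (2^2 + 5^2)^(1/2) = (4 + 25)^(1/2) = (29)^(1/2) ≈ 5.3852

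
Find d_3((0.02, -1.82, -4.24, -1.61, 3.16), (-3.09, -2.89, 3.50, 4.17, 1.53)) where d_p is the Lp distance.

(Σ|x_i - y_i|^3)^(1/3) = (|0.02 - (-3.09)|^3 + |-1.82 - (-2.89)|^3 + |-4.24 - 3.5|^3 + |-1.61 - 4.17|^3 + |3.16 - 1.53|^3)^(1/3)
= (3.11^3 + 1.07^3 + 7.74^3 + 5.78^3 + 1.63^3)^(1/3) ≈ (30.0802 + 1.225 + 463.6848 + 193.1006 + 4.3307)^(1/3) = (692.4213)^(1/3) ≈ 8.8469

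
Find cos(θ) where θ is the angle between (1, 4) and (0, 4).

With u = (1, 4), v = (0, 4):
u·v = 1·0 + 4·4 = 0 + 16 = 16.
|u| = √(1² + 4²) = √17, |v| = √(0² + 4²) = √16, so |u||v| = √(17·16) = √272.
cos θ = (u·v)/(|u||v|) = 16/√272 ≈ 0.9701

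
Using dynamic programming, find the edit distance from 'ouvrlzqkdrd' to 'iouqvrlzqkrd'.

Let D[i][j] be the edit distance between the first i characters of 'ouvrlzqkdrd' and the first j characters of 'iouqvrlzqkrd', with D[i][0] = i, D[0][j] = j, and D[i][j] = D[i-1][j-1] if the characters match, else 1 + min(D[i-1][j], D[i][j-1], D[i-1][j-1]). Filling the table (rows: prefixes of 'ouvrlzqkdrd', columns: prefixes of 'iouqvrlzqkrd'):
     ε  i  o  u  q  v  r  l  z  q  k  r  d
  ε  0  1  2  3  4  5  6  7  8  9 10 11 12
  o  1  1  1  2  3  4  5  6  7  8  9 10 11
  u  2  2  2  1  2  3  4  5  6  7  8  9 10
  v  3  3  3  2  2  2  3  4  5  6  7  8  9
  r  4  4  4  3  3  3  2  3  4  5  6  7  8
  l  5  5  5  4  4  4  3  2  3  4  5  6  7
  z  6  6  6  5  5  5  4  3  2  3  4  5  6
  q  7  7  7  6  5  6  5  4  3  2  3  4  5
  k  8  8  8  7  6  6  6  5  4  3  2  3  4
  d  9  9  9  8  7  7  7  6  5  4  3  3  3
  r 10 10 10  9  8  8  7  7  6  5  4  3  4
  d 11 11 11 10  9  9  8  8  7  6  5  4  3
The bottom-right entry gives D[11][12] = 3, so no sequence of fewer than 3 edits works. Backtracking through the table gives one optimal edit sequence (3 edits):
  ouvrlzqkdrd → iouvrlzqkdrd (ins i @1)
  iouvrlzqkdrd → iouqvrlzqkdrd (ins q @4)
  iouqvrlzqkdrd → iouqvrlzqkrd (del d @11)
Edit distance = 3.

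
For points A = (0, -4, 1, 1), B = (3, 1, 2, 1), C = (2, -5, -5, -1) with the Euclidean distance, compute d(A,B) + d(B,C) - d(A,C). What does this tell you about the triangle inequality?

d(A,B) = √(3² + 5² + 1² + 0²) = √35 ≈ 5.9161, d(B,C) = √(1² + 6² + 7² + 2²) = √90 ≈ 9.4868, d(A,C) = √(2² + 1² + 6² + 2²) = √45 ≈ 6.7082.
d(A,B) + d(B,C) - d(A,C) = 5.9161 + 9.4868 - 6.7082 = 15.4029 - 6.7082 = 8.6947 (to 4 decimal places). This is ≥ 0, so the triangle inequality holds for these points.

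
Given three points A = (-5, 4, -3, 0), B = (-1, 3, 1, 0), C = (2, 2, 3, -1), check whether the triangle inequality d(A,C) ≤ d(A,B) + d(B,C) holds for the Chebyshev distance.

d(A,B) = max(4, 1, 4, 0) = 4, d(B,C) = max(3, 1, 2, 1) = 3, d(A,C) = max(7, 2, 6, 1) = 7.
d(A,C) = 7 ≤ 4 + 3 = 7. Triangle inequality is satisfied.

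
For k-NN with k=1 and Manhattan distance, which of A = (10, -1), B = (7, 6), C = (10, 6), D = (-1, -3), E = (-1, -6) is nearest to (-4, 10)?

Distances: d(A) = 25, d(B) = 15, d(C) = 18, d(D) = 16, d(E) = 19. Nearest: B = (7, 6) with distance 15.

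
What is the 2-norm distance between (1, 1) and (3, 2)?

(Σ|x_i - y_i|^2)^(1/2) = (|1 - 3|^2 + |1 - 2|^2)^(1/2)
= (2^2 + 1^2)^(1/2) = (4 + 1)^(1/2) = (5)^(1/2) ≈ 2.2361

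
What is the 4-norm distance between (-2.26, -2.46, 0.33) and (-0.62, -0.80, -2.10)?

(Σ|x_i - y_i|^4)^(1/4) = (|-2.26 - (-0.62)|^4 + |-2.46 - (-0.8)|^4 + |0.33 - (-2.1)|^4)^(1/4)
= (1.64^4 + 1.66^4 + 2.43^4)^(1/4) ≈ (7.2339 + 7.5933 + 34.8678)^(1/4) = (49.695)^(1/4) ≈ 2.6551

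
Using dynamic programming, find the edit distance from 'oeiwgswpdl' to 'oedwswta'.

Let D[i][j] be the edit distance between the first i characters of 'oeiwgswpdl' and the first j characters of 'oedwswta', with D[i][0] = i, D[0][j] = j, and D[i][j] = D[i-1][j-1] if the characters match, else 1 + min(D[i-1][j], D[i][j-1], D[i-1][j-1]). Filling the table (rows: prefixes of 'oeiwgswpdl', columns: prefixes of 'oedwswta'):
     ε  o  e  d  w  s  w  t  a
  ε  0  1  2  3  4  5  6  7  8
  o  1  0  1  2  3  4  5  6  7
  e  2  1  0  1  2  3  4  5  6
  i  3  2  1  1  2  3  4  5  6
  w  4  3  2  2  1  2  3  4  5
  g  5  4  3  3  2  2  3  4  5
  s  6  5  4  4  3  2  3  4  5
  w  7  6  5  5  4  3  2  3  4
  p  8  7  6  6  5  4  3  3  4
  d  9  8  7  6  6  5  4  4  4
  l 10  9  8  7  7  6  5  5  5
The bottom-right entry gives D[10][8] = 5, so no sequence of fewer than 5 edits works. Backtracking through the table gives one optimal edit sequence (5 edits):
  oeiwgswpdl → oedwgswpdl (sub i→d @3)
  oedwgswpdl → oedwswpdl (del g @5)
  oedwswpdl → oedwswdl (del p @7)
  oedwswdl → oedwswtl (sub d→t @7)
  oedwswtl → oedwswta (sub l→a @8)
Edit distance = 5.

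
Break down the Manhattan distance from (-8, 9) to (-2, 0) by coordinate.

Σ|x_i - y_i| = |-8 - (-2)| + |9 - 0| = 6 + 9 = 15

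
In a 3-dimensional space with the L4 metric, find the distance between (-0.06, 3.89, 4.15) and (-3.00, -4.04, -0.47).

(Σ|x_i - y_i|^4)^(1/4) = (|-0.06 - (-3)|^4 + |3.89 - (-4.04)|^4 + |4.15 - (-0.47)|^4)^(1/4)
= (2.94^4 + 7.93^4 + 4.62^4)^(1/4) ≈ (74.7118 + 3954.5106 + 455.5834)^(1/4) = (4484.8058)^(1/4) ≈ 8.1834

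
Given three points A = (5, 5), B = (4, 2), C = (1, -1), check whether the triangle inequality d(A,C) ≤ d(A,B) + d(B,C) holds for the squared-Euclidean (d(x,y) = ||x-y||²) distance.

d(A,B) = 1² + 3² = 10, d(B,C) = 3² + 3² = 18, d(A,C) = 4² + 6² = 52.
d(A,C) = 52 > 10 + 18 = 28. Triangle inequality is VIOLATED. (Squared-Euclidean is not a metric — this is a counterexample.)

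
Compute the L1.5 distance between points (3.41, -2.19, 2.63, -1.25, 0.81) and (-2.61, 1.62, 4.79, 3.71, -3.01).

(Σ|x_i - y_i|^1.5)^(1/1.5) = (|3.41 - (-2.61)|^1.5 + |-2.19 - 1.62|^1.5 + |2.63 - 4.79|^1.5 + |-1.25 - 3.71|^1.5 + |0.81 - (-3.01)|^1.5)^(1/1.5)
= (6.02^1.5 + 3.81^1.5 + 2.16^1.5 + 4.96^1.5 + 3.82^1.5)^(1/1.5) ≈ (14.7705 + 7.4368 + 3.1745 + 11.0464 + 7.4661)^(1/1.5) = (43.8943)^(1/1.5) ≈ 12.4434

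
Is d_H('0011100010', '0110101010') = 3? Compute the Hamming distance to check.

Differing positions: 2, 4, 7. Hamming distance = 3, so the claim is true.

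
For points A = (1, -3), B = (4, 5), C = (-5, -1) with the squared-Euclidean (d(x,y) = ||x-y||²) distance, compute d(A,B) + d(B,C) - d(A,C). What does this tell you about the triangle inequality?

d(A,B) = 3² + 8² = 73, d(B,C) = 9² + 6² = 117, d(A,C) = 6² + 2² = 40.
d(A,B) + d(B,C) - d(A,C) = 73 + 117 - 40 = 190 - 40 = 150. This is ≥ 0, so the triangle inequality holds for these points.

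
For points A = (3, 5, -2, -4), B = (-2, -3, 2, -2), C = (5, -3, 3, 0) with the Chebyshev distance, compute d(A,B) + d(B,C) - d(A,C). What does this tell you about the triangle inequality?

d(A,B) = max(5, 8, 4, 2) = 8, d(B,C) = max(7, 0, 1, 2) = 7, d(A,C) = max(2, 8, 5, 4) = 8.
d(A,B) + d(B,C) - d(A,C) = 8 + 7 - 8 = 15 - 8 = 7. This is ≥ 0, so the triangle inequality holds for these points.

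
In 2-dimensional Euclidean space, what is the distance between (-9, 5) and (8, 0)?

√(Σ(x_i - y_i)²) = √((-9 - 8)² + (5 - 0)²)
= √((-17)² + 5²) = √(289 + 25) = √314 ≈ 17.72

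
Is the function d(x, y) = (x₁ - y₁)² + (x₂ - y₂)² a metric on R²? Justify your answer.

No. The squared Euclidean distance fails the triangle inequality. Counterexample: x = (0, 0), y = (4, 4), z = (8, 8). d(x,z) = 8² + 8² = 128, but d(x,y) + d(y,z) = (4² + 4²) + (4² + 4²) = 32 + 32 = 64. Since 128 > 64, the triangle inequality is violated. (Note: √d, the ordinary Euclidean distance, IS a metric.)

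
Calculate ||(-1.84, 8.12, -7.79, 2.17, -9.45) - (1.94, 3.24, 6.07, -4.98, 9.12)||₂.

√(Σ(x_i - y_i)²) = √((-1.84 - 1.94)² + (8.12 - 3.24)² + (-7.79 - 6.07)² + (2.17 - (-4.98))² + (-9.45 - 9.12)²)
= √((-3.78)² + 4.88² + (-13.86)² + 7.15² + (-18.57)²) = √(14.2884 + 23.8144 + 192.0996 + 51.1225 + 344.8449) = √626.1698 ≈ 25.0234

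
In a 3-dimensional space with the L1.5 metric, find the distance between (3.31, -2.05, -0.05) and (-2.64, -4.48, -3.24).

(Σ|x_i - y_i|^1.5)^(1/1.5) = (|3.31 - (-2.64)|^1.5 + |-2.05 - (-4.48)|^1.5 + |-0.05 - (-3.24)|^1.5)^(1/1.5)
= (5.95^1.5 + 2.43^1.5 + 3.19^1.5)^(1/1.5) ≈ (14.5136 + 3.788 + 5.6975)^(1/1.5) = (23.9991)^(1/1.5) ≈ 8.3201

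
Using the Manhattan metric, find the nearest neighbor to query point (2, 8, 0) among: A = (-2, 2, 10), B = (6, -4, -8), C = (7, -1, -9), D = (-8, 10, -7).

Distances: d(A) = 20, d(B) = 24, d(C) = 23, d(D) = 19. Nearest: D = (-8, 10, -7) with distance 19.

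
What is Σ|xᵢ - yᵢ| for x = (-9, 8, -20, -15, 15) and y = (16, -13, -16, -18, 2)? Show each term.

Σ|x_i - y_i| = |-9 - 16| + |8 - (-13)| + |-20 - (-16)| + |-15 - (-18)| + |15 - 2| = 25 + 21 + 4 + 3 + 13 = 66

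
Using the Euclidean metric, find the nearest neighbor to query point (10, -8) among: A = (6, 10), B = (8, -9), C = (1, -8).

Distances: d(A) ≈ 18.4391, d(B) ≈ 2.2361, d(C) = 9. Nearest: B = (8, -9) with distance 2.2361.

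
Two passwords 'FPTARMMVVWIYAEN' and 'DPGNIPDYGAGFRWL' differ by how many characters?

Differing positions: 1, 3, 4, 5, 6, 7, 8, 9, 10, 11, 12, 13, 14, 15. Hamming distance = 14.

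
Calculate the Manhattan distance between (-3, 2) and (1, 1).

Σ|x_i - y_i| = |-3 - 1| + |2 - 1| = 4 + 1 = 5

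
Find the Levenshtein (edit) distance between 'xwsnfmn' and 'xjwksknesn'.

Let D[i][j] be the edit distance between the first i characters of 'xwsnfmn' and the first j characters of 'xjwksknesn', with D[i][0] = i, D[0][j] = j, and D[i][j] = D[i-1][j-1] if the characters match, else 1 + min(D[i-1][j], D[i][j-1], D[i-1][j-1]). Filling the table (rows: prefixes of 'xwsnfmn', columns: prefixes of 'xjwksknesn'):
     ε  x  j  w  k  s  k  n  e  s  n
  ε  0  1  2  3  4  5  6  7  8  9 10
  x  1  0  1  2  3  4  5  6  7  8  9
  w  2  1  1  1  2  3  4  5  6  7  8
  s  3  2  2  2  2  2  3  4  5  6  7
  n  4  3  3  3  3  3  3  3  4  5  6
  f  5  4  4  4  4  4  4  4  4  5  6
  m  6  5  5  5  5  5  5  5  5  5  6
  n  7  6  6  6  6  6  6  5  6  6  5
The bottom-right entry gives D[7][10] = 5, so no sequence of fewer than 5 edits works. Backtracking through the table gives one optimal edit sequence (5 edits):
  xwsnfmn → xjwsnfmn (ins j @2)
  xjwsnfmn → xjwksnfmn (ins k @4)
  xjwksnfmn → xjwksknfmn (ins k @6)
  xjwksknfmn → xjwksknemn (sub f→e @8)
  xjwksknemn → xjwksknesn (sub m→s @9)
Edit distance = 5.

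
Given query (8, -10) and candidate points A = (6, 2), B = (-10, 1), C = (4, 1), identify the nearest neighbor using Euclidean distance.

Distances: d(A) ≈ 12.1655, d(B) ≈ 21.095, d(C) ≈ 11.7047. Nearest: C = (4, 1) with distance 11.7047.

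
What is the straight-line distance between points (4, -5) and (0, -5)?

√(Σ(x_i - y_i)²) = √((4 - 0)² + (-5 - (-5))²)
= √(4² + 0²) = √(16 + 0) = √16 = 4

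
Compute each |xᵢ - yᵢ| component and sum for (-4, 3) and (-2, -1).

Σ|x_i - y_i| = |-4 - (-2)| + |3 - (-1)| = 2 + 4 = 6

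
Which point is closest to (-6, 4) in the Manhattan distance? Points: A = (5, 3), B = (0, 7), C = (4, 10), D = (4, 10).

Distances: d(A) = 12, d(B) = 9, d(C) = 16, d(D) = 16. Nearest: B = (0, 7) with distance 9.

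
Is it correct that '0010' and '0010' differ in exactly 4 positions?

Differing positions: none. Hamming distance = 0, so the claim that d_H = 4 is false.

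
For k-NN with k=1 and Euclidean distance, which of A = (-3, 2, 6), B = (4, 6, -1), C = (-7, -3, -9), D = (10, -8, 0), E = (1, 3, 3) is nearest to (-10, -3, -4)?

Distances: d(A) ≈ 13.1909, d(B) ≈ 16.9115, d(C) ≈ 5.831, d(D) = 21, d(E) ≈ 14.3527. Nearest: C = (-7, -3, -9) with distance 5.831.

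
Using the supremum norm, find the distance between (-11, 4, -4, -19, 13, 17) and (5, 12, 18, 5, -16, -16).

max(|x_i - y_i|) = max(|-11 - 5|, |4 - 12|, |-4 - 18|, |-19 - 5|, |13 - (-16)|, |17 - (-16)|) = max(16, 8, 22, 24, 29, 33) = 33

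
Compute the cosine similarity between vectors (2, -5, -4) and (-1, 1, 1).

With u = (2, -5, -4), v = (-1, 1, 1):
u·v = 2·(-1) + (-5)·1 + (-4)·1 = (-2) + (-5) + (-4) = -11.
|u| = √(2² + (-5)² + (-4)²) = √45, |v| = √((-1)² + 1² + 1²) = √3, so |u||v| = √(45·3) = √135.
cos θ = (u·v)/(|u||v|) = -11/√135 ≈ -0.9467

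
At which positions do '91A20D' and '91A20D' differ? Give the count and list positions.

Differing positions: none. Hamming distance = 0.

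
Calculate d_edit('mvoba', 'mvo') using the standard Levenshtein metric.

Let D[i][j] be the edit distance between the first i characters of 'mvoba' and the first j characters of 'mvo', with D[i][0] = i, D[0][j] = j, and D[i][j] = D[i-1][j-1] if the characters match, else 1 + min(D[i-1][j], D[i][j-1], D[i-1][j-1]). Filling the table (rows: prefixes of 'mvoba', columns: prefixes of 'mvo'):
     ε  m  v  o
  ε  0  1  2  3
  m  1  0  1  2
  v  2  1  0  1
  o  3  2  1  0
  b  4  3  2  1
  a  5  4  3  2
The bottom-right entry gives D[5][3] = 2, so no sequence of fewer than 2 edits works. Backtracking through the table gives one optimal edit sequence (2 edits):
  mvoba → mvoa (del b @4)
  mvoa → mvo (del a @4)
Edit distance = 2.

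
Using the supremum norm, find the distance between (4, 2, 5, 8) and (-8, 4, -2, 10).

max(|x_i - y_i|) = max(|4 - (-8)|, |2 - 4|, |5 - (-2)|, |8 - 10|) = max(12, 2, 7, 2) = 12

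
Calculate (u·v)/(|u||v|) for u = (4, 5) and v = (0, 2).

With u = (4, 5), v = (0, 2):
u·v = 4·0 + 5·2 = 0 + 10 = 10.
|u| = √(4² + 5²) = √41, |v| = √(0² + 2²) = √4, so |u||v| = √(41·4) = √164.
cos θ = (u·v)/(|u||v|) = 10/√164 ≈ 0.7809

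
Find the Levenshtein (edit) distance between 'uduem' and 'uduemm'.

Let D[i][j] be the edit distance between the first i characters of 'uduem' and the first j characters of 'uduemm', with D[i][0] = i, D[0][j] = j, and D[i][j] = D[i-1][j-1] if the characters match, else 1 + min(D[i-1][j], D[i][j-1], D[i-1][j-1]). Filling the table (rows: prefixes of 'uduem', columns: prefixes of 'uduemm'):
     ε  u  d  u  e  m  m
  ε  0  1  2  3  4  5  6
  u  1  0  1  2  3  4  5
  d  2  1  0  1  2  3  4
  u  3  2  1  0  1  2  3
  e  4  3  2  1  0  1  2
  m  5  4  3  2  1  0  1
The bottom-right entry gives D[5][6] = 1, so no sequence of fewer than 1 edit works. Backtracking through the table gives one optimal edit sequence (1 edit):
  uduem → uduemm (ins m @5)
Edit distance = 1.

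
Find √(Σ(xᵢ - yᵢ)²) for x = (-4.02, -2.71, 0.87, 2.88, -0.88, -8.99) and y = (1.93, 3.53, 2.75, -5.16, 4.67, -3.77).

√(Σ(x_i - y_i)²) = √((-4.02 - 1.93)² + (-2.71 - 3.53)² + (0.87 - 2.75)² + (2.88 - (-5.16))² + (-0.88 - 4.67)² + (-8.99 - (-3.77))²)
= √((-5.95)² + (-6.24)² + (-1.88)² + 8.04² + (-5.55)² + (-5.22)²) = √(35.4025 + 38.9376 + 3.5344 + 64.6416 + 30.8025 + 27.2484) = √200.567 ≈ 14.1622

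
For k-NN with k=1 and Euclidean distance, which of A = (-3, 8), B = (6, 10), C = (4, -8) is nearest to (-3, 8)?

Distances: d(A) = 0, d(B) ≈ 9.2195, d(C) ≈ 17.4642. Nearest: A = (-3, 8) with distance 0.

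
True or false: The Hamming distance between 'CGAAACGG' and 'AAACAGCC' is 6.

Differing positions: 1, 2, 4, 6, 7, 8. Hamming distance = 6, so the claim is true.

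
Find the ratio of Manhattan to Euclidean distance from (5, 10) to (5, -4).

L1 = |5 - 5| + |10 - (-4)| = 0 + 14 = 14
L2 = √(0² + 14²) = √196 = 14
L1 ≥ L2 always (equality iff movement is along one axis); L1 = L2 here (movement is along a single axis).
Ratio L1/L2 = 14/14 = 1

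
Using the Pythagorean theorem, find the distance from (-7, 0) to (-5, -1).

√(Σ(x_i - y_i)²) = √((-7 - (-5))² + (0 - (-1))²)
= √((-2)² + 1²) = √(4 + 1) = √5 ≈ 2.2361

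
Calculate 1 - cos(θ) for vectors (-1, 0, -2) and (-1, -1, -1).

With u = (-1, 0, -2), v = (-1, -1, -1):
u·v = (-1)·(-1) + 0·(-1) + (-2)·(-1) = 1 + 0 + 2 = 3.
|u| = √((-1)² + 0² + (-2)²) = √5, |v| = √((-1)² + (-1)² + (-1)²) = √3, so |u||v| = √(5·3) = √15.
cos θ = (u·v)/(|u||v|) = 3/√15 ≈ 0.7746
Cosine distance = 1 - cos θ ≈ 1 - 0.7746 = 0.2254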